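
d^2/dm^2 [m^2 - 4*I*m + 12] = 2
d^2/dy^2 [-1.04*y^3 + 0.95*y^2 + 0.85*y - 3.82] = 1.9 - 6.24*y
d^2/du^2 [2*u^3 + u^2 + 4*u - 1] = 12*u + 2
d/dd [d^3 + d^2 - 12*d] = 3*d^2 + 2*d - 12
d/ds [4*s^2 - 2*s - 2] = 8*s - 2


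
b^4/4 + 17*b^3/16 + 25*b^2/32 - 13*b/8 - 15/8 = (b/2 + 1)^2*(b - 5/4)*(b + 3/2)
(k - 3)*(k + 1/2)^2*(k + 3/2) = k^4 - k^3/2 - 23*k^2/4 - 39*k/8 - 9/8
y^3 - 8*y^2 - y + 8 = (y - 8)*(y - 1)*(y + 1)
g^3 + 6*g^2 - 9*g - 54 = (g - 3)*(g + 3)*(g + 6)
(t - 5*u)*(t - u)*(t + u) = t^3 - 5*t^2*u - t*u^2 + 5*u^3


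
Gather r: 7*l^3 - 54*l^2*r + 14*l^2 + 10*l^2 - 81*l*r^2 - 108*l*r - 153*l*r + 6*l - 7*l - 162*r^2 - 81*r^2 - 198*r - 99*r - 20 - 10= 7*l^3 + 24*l^2 - l + r^2*(-81*l - 243) + r*(-54*l^2 - 261*l - 297) - 30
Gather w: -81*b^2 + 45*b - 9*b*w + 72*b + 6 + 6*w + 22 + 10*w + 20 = -81*b^2 + 117*b + w*(16 - 9*b) + 48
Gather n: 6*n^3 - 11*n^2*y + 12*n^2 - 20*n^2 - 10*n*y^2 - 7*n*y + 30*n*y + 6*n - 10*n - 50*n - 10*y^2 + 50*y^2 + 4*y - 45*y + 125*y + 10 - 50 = 6*n^3 + n^2*(-11*y - 8) + n*(-10*y^2 + 23*y - 54) + 40*y^2 + 84*y - 40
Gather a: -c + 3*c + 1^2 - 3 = 2*c - 2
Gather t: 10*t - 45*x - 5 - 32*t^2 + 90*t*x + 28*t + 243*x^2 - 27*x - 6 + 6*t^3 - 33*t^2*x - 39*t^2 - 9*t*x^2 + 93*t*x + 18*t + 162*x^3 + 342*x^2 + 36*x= 6*t^3 + t^2*(-33*x - 71) + t*(-9*x^2 + 183*x + 56) + 162*x^3 + 585*x^2 - 36*x - 11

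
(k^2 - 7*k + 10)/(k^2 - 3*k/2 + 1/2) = 2*(k^2 - 7*k + 10)/(2*k^2 - 3*k + 1)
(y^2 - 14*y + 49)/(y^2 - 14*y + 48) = (y^2 - 14*y + 49)/(y^2 - 14*y + 48)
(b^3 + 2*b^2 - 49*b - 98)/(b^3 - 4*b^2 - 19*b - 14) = (b + 7)/(b + 1)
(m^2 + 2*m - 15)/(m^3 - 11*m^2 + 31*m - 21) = (m + 5)/(m^2 - 8*m + 7)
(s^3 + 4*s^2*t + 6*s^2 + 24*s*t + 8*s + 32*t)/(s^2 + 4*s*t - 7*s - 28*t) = (s^2 + 6*s + 8)/(s - 7)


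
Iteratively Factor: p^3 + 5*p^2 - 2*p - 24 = (p - 2)*(p^2 + 7*p + 12) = (p - 2)*(p + 4)*(p + 3)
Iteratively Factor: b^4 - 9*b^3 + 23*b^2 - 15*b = (b - 1)*(b^3 - 8*b^2 + 15*b) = (b - 3)*(b - 1)*(b^2 - 5*b) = b*(b - 3)*(b - 1)*(b - 5)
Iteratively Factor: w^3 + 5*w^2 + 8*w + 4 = (w + 2)*(w^2 + 3*w + 2) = (w + 2)^2*(w + 1)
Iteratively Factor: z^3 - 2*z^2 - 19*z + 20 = (z + 4)*(z^2 - 6*z + 5) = (z - 5)*(z + 4)*(z - 1)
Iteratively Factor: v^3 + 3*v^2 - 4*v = (v - 1)*(v^2 + 4*v) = v*(v - 1)*(v + 4)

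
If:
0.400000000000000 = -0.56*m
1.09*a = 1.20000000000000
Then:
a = 1.10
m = -0.71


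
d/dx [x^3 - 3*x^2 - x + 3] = 3*x^2 - 6*x - 1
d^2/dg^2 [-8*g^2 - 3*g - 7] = -16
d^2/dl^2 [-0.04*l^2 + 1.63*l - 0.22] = -0.0800000000000000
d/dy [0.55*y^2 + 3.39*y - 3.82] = 1.1*y + 3.39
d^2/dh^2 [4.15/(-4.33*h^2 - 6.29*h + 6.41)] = (155.61587*h^2 + 226.05631*h - 4.15*(8.66*h + 6.29)*(17.32*h + 12.58) - 230.36899)/(4.33*h^2 + 6.29*h - 6.41)^3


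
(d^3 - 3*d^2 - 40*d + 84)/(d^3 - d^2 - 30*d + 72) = (d^2 - 9*d + 14)/(d^2 - 7*d + 12)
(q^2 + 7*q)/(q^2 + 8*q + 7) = q/(q + 1)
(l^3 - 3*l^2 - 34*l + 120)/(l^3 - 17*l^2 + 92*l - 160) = (l + 6)/(l - 8)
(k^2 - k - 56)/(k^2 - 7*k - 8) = (k + 7)/(k + 1)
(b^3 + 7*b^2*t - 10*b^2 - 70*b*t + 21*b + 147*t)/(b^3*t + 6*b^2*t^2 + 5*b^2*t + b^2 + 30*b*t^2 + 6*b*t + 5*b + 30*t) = (b^3 + 7*b^2*t - 10*b^2 - 70*b*t + 21*b + 147*t)/(b^3*t + 6*b^2*t^2 + 5*b^2*t + b^2 + 30*b*t^2 + 6*b*t + 5*b + 30*t)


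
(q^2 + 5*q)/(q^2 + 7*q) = (q + 5)/(q + 7)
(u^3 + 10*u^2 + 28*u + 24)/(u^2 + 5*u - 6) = (u^2 + 4*u + 4)/(u - 1)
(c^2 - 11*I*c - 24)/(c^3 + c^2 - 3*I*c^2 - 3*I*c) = (c - 8*I)/(c*(c + 1))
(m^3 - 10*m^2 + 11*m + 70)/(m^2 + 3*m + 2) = (m^2 - 12*m + 35)/(m + 1)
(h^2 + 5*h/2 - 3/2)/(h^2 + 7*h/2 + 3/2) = (2*h - 1)/(2*h + 1)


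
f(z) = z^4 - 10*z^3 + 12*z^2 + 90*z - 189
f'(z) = 4*z^3 - 30*z^2 + 24*z + 90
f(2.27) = -13.28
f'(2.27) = 36.68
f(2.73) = -1.78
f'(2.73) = 13.32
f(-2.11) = -211.71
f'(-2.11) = -131.78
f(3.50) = -5.69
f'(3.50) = -22.00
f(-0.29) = -213.84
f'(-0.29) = 80.42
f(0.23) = -167.78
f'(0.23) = 93.98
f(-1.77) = -245.44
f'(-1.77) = -68.65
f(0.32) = -159.29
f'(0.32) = 94.74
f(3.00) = 0.00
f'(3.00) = 0.00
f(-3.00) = 0.00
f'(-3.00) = -360.00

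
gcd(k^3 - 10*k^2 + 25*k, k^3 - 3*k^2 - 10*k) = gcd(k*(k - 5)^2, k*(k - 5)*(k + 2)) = k^2 - 5*k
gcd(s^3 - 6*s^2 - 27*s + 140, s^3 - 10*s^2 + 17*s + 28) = s^2 - 11*s + 28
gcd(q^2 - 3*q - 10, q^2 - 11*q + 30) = q - 5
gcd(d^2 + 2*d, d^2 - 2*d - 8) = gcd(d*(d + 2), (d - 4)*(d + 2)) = d + 2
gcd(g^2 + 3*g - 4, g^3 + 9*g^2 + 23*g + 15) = 1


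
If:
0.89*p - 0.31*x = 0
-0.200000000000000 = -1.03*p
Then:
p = 0.19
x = 0.56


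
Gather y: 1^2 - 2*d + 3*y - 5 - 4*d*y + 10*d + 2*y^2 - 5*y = 8*d + 2*y^2 + y*(-4*d - 2) - 4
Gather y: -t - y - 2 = -t - y - 2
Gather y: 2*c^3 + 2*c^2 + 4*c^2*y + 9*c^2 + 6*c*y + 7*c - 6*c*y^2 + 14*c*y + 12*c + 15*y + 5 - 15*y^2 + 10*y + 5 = 2*c^3 + 11*c^2 + 19*c + y^2*(-6*c - 15) + y*(4*c^2 + 20*c + 25) + 10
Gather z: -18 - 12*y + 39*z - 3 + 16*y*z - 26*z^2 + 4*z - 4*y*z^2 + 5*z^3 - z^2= -12*y + 5*z^3 + z^2*(-4*y - 27) + z*(16*y + 43) - 21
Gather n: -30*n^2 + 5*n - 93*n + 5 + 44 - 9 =-30*n^2 - 88*n + 40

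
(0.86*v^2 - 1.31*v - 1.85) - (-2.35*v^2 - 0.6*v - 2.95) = 3.21*v^2 - 0.71*v + 1.1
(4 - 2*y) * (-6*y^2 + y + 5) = 12*y^3 - 26*y^2 - 6*y + 20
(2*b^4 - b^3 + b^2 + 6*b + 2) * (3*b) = 6*b^5 - 3*b^4 + 3*b^3 + 18*b^2 + 6*b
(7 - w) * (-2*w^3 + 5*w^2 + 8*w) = 2*w^4 - 19*w^3 + 27*w^2 + 56*w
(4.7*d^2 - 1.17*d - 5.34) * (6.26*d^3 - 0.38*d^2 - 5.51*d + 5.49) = 29.422*d^5 - 9.1102*d^4 - 58.8808*d^3 + 34.2789*d^2 + 23.0001*d - 29.3166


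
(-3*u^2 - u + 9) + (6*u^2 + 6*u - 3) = 3*u^2 + 5*u + 6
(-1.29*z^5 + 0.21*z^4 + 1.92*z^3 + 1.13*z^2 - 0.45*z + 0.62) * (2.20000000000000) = -2.838*z^5 + 0.462*z^4 + 4.224*z^3 + 2.486*z^2 - 0.99*z + 1.364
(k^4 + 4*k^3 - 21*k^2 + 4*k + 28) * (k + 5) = k^5 + 9*k^4 - k^3 - 101*k^2 + 48*k + 140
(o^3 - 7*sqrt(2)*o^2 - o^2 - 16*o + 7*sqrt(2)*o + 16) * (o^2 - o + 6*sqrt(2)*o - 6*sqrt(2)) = o^5 - 2*o^4 - sqrt(2)*o^4 - 99*o^3 + 2*sqrt(2)*o^3 - 97*sqrt(2)*o^2 + 200*o^2 - 100*o + 192*sqrt(2)*o - 96*sqrt(2)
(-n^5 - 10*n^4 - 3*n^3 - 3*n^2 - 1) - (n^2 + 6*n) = -n^5 - 10*n^4 - 3*n^3 - 4*n^2 - 6*n - 1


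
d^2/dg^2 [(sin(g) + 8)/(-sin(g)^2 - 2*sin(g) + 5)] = (sin(g)^5 + 30*sin(g)^4 + 76*sin(g)^3 + 154*sin(g)^2 - 21*sin(g) - 164)/(sin(g)^2 + 2*sin(g) - 5)^3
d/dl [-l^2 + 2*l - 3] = 2 - 2*l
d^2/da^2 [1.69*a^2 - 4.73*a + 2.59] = 3.38000000000000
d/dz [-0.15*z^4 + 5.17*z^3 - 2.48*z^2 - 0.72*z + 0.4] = -0.6*z^3 + 15.51*z^2 - 4.96*z - 0.72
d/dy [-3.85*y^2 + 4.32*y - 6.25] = 4.32 - 7.7*y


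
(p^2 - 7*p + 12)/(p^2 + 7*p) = (p^2 - 7*p + 12)/(p*(p + 7))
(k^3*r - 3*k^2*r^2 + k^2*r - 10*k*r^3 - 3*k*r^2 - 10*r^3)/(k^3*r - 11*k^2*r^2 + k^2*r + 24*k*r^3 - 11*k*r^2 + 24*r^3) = (k^2 - 3*k*r - 10*r^2)/(k^2 - 11*k*r + 24*r^2)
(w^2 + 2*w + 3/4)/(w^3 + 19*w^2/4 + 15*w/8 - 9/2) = 2*(2*w + 1)/(4*w^2 + 13*w - 12)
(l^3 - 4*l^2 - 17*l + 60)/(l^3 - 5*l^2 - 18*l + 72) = (l - 5)/(l - 6)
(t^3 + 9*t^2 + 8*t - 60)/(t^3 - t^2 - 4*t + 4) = (t^2 + 11*t + 30)/(t^2 + t - 2)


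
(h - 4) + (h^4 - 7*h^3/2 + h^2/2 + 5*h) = h^4 - 7*h^3/2 + h^2/2 + 6*h - 4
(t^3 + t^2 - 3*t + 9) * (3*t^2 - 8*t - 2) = 3*t^5 - 5*t^4 - 19*t^3 + 49*t^2 - 66*t - 18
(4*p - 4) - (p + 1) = 3*p - 5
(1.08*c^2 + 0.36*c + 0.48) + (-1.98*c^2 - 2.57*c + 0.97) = -0.9*c^2 - 2.21*c + 1.45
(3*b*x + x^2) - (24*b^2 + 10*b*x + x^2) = -24*b^2 - 7*b*x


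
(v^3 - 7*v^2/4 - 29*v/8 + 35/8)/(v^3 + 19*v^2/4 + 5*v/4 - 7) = (v - 5/2)/(v + 4)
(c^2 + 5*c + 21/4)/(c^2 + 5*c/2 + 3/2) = (c + 7/2)/(c + 1)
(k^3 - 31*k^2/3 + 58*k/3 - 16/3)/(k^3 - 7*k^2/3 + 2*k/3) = (k - 8)/k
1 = 1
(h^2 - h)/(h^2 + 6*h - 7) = h/(h + 7)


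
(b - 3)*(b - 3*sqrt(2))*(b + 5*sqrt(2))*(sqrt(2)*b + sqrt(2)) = sqrt(2)*b^4 - 2*sqrt(2)*b^3 + 4*b^3 - 33*sqrt(2)*b^2 - 8*b^2 - 12*b + 60*sqrt(2)*b + 90*sqrt(2)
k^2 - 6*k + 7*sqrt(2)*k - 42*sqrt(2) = (k - 6)*(k + 7*sqrt(2))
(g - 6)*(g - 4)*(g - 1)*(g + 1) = g^4 - 10*g^3 + 23*g^2 + 10*g - 24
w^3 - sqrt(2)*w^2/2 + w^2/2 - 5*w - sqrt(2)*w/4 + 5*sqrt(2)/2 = (w - 2)*(w + 5/2)*(w - sqrt(2)/2)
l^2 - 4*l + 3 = (l - 3)*(l - 1)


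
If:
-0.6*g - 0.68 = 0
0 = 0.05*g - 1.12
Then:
No Solution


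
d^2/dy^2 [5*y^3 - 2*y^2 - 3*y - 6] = 30*y - 4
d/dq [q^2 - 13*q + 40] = 2*q - 13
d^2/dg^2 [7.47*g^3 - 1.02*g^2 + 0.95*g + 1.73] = 44.82*g - 2.04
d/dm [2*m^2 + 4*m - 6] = 4*m + 4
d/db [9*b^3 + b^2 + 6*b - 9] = 27*b^2 + 2*b + 6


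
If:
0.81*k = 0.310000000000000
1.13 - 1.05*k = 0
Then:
No Solution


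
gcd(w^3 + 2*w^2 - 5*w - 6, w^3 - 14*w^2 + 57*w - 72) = 1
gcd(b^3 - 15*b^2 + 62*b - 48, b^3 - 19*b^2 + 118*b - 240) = b^2 - 14*b + 48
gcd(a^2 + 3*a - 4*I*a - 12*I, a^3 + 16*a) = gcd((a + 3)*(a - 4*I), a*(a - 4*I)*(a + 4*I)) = a - 4*I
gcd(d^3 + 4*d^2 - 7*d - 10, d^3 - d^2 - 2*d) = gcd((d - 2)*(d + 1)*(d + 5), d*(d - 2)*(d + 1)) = d^2 - d - 2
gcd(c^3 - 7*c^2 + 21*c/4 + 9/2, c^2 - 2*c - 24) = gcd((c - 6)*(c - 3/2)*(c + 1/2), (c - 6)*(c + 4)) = c - 6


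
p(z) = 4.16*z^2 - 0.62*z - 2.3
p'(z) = 8.32*z - 0.62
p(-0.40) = -1.39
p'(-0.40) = -3.95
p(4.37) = 74.43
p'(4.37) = 35.74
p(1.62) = 7.61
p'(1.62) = 12.86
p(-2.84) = 33.01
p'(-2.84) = -24.25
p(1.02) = 1.40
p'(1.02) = 7.87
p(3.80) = 55.41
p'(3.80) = 31.00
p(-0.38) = -1.46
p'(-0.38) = -3.78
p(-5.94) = 148.16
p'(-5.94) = -50.04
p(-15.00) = 943.00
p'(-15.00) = -125.42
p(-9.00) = 340.24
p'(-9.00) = -75.50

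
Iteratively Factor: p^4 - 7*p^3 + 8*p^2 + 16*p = (p - 4)*(p^3 - 3*p^2 - 4*p) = p*(p - 4)*(p^2 - 3*p - 4) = p*(p - 4)^2*(p + 1)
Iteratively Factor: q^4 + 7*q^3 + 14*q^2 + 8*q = (q)*(q^3 + 7*q^2 + 14*q + 8) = q*(q + 2)*(q^2 + 5*q + 4) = q*(q + 2)*(q + 4)*(q + 1)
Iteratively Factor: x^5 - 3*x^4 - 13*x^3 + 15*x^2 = (x - 1)*(x^4 - 2*x^3 - 15*x^2) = (x - 5)*(x - 1)*(x^3 + 3*x^2) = x*(x - 5)*(x - 1)*(x^2 + 3*x) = x^2*(x - 5)*(x - 1)*(x + 3)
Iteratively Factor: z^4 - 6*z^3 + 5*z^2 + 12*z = (z - 4)*(z^3 - 2*z^2 - 3*z) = (z - 4)*(z + 1)*(z^2 - 3*z) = (z - 4)*(z - 3)*(z + 1)*(z)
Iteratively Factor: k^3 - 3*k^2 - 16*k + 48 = (k - 3)*(k^2 - 16) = (k - 3)*(k + 4)*(k - 4)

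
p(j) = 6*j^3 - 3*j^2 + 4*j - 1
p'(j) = 18*j^2 - 6*j + 4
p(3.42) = 217.60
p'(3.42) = 194.02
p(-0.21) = -2.03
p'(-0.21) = 6.05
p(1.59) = 21.89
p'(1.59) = 39.97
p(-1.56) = -37.32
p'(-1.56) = 57.16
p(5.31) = 833.98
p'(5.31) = 479.67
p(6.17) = 1318.78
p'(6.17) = 652.22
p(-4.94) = -817.29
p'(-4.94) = 472.90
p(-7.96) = -3249.07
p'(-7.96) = 1192.27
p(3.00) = 146.00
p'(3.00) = 148.00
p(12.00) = 9983.00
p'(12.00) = 2524.00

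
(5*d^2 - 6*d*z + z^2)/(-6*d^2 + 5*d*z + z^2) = (-5*d + z)/(6*d + z)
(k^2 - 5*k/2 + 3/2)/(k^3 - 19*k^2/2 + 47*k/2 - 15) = (2*k - 3)/(2*k^2 - 17*k + 30)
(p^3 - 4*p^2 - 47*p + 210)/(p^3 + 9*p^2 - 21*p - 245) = (p - 6)/(p + 7)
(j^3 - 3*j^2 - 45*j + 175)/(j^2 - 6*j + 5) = (j^2 + 2*j - 35)/(j - 1)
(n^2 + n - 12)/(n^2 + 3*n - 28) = (n^2 + n - 12)/(n^2 + 3*n - 28)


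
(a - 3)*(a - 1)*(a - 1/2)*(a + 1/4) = a^4 - 17*a^3/4 + 31*a^2/8 - a/4 - 3/8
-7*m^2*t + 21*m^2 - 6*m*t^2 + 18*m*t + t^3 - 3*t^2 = (-7*m + t)*(m + t)*(t - 3)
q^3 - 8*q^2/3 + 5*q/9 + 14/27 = (q - 7/3)*(q - 2/3)*(q + 1/3)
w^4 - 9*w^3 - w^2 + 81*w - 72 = (w - 8)*(w - 3)*(w - 1)*(w + 3)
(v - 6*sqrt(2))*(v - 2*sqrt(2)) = v^2 - 8*sqrt(2)*v + 24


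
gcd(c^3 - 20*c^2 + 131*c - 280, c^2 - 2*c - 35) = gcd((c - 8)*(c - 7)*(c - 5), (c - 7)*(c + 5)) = c - 7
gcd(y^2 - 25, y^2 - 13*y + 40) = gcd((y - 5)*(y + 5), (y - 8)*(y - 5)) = y - 5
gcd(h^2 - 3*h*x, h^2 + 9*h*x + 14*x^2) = 1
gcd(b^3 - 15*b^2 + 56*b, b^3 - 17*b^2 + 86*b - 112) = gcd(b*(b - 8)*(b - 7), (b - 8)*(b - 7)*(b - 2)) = b^2 - 15*b + 56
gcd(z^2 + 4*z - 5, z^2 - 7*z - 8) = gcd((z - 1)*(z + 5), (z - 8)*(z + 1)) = 1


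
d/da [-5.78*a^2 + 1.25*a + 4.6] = 1.25 - 11.56*a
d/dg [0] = 0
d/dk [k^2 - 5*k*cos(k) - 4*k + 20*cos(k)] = 5*k*sin(k) + 2*k - 20*sin(k) - 5*cos(k) - 4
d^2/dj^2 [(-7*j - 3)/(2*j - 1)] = -52/(2*j - 1)^3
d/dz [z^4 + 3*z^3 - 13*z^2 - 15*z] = 4*z^3 + 9*z^2 - 26*z - 15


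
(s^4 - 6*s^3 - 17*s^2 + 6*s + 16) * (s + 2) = s^5 - 4*s^4 - 29*s^3 - 28*s^2 + 28*s + 32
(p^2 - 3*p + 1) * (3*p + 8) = 3*p^3 - p^2 - 21*p + 8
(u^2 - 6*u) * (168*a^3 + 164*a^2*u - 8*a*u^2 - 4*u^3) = 168*a^3*u^2 - 1008*a^3*u + 164*a^2*u^3 - 984*a^2*u^2 - 8*a*u^4 + 48*a*u^3 - 4*u^5 + 24*u^4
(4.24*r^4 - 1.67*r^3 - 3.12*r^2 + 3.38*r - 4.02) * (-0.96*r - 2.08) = -4.0704*r^5 - 7.216*r^4 + 6.4688*r^3 + 3.2448*r^2 - 3.1712*r + 8.3616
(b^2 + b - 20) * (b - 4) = b^3 - 3*b^2 - 24*b + 80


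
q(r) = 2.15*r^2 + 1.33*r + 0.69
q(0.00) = 0.69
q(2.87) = 22.22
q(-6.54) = 83.95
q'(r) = 4.3*r + 1.33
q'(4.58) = 21.02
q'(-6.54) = -26.79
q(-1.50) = 3.53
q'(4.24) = 19.56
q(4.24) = 44.98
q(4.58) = 51.88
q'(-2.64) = -10.02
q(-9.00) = 162.87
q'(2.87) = 13.67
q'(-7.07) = -29.07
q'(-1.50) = -5.12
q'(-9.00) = -37.37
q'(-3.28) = -12.77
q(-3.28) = 19.46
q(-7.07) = 98.75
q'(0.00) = 1.33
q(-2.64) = 12.16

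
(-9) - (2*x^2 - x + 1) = -2*x^2 + x - 10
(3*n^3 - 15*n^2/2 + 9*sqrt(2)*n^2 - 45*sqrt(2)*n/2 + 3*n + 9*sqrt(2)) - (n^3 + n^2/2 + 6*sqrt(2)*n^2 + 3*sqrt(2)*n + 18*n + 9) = 2*n^3 - 8*n^2 + 3*sqrt(2)*n^2 - 51*sqrt(2)*n/2 - 15*n - 9 + 9*sqrt(2)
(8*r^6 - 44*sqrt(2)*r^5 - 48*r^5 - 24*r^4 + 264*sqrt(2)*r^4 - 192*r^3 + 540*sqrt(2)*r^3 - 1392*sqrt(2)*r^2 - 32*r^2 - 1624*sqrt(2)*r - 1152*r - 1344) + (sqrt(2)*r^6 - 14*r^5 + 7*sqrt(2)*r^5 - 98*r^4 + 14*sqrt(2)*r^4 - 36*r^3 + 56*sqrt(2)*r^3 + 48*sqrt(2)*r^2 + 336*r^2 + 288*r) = sqrt(2)*r^6 + 8*r^6 - 62*r^5 - 37*sqrt(2)*r^5 - 122*r^4 + 278*sqrt(2)*r^4 - 228*r^3 + 596*sqrt(2)*r^3 - 1344*sqrt(2)*r^2 + 304*r^2 - 1624*sqrt(2)*r - 864*r - 1344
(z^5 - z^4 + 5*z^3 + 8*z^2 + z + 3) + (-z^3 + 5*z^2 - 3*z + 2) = z^5 - z^4 + 4*z^3 + 13*z^2 - 2*z + 5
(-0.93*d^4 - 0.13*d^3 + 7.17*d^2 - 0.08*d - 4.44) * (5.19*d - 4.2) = -4.8267*d^5 + 3.2313*d^4 + 37.7583*d^3 - 30.5292*d^2 - 22.7076*d + 18.648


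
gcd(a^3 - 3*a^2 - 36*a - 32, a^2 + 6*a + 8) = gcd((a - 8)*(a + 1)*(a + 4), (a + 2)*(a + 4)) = a + 4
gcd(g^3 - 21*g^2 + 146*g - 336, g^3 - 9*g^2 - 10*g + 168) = g^2 - 13*g + 42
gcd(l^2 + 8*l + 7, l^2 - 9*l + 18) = 1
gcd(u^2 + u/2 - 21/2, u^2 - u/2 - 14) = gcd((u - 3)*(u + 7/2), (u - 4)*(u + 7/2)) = u + 7/2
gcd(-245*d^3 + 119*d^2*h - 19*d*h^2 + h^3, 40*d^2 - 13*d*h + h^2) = 5*d - h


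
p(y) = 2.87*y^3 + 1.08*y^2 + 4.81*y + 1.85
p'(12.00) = 1270.57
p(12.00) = 5174.45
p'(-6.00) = 301.81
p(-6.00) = -608.05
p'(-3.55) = 105.65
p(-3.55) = -130.02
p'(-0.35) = 5.11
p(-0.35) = 0.18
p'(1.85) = 38.27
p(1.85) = 32.62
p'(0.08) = 5.04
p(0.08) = 2.24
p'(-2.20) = 41.73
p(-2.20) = -34.06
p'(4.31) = 174.06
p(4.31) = 272.42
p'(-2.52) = 54.04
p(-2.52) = -49.34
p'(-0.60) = 6.61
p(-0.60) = -1.27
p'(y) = 8.61*y^2 + 2.16*y + 4.81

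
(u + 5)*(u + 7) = u^2 + 12*u + 35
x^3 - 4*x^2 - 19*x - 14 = (x - 7)*(x + 1)*(x + 2)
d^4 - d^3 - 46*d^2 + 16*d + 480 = (d - 6)*(d - 4)*(d + 4)*(d + 5)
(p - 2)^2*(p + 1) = p^3 - 3*p^2 + 4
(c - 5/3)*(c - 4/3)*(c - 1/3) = c^3 - 10*c^2/3 + 29*c/9 - 20/27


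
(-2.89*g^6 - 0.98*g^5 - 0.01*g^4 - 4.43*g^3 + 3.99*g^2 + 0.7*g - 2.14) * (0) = 0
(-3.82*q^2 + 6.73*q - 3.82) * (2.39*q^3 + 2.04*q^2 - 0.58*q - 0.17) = -9.1298*q^5 + 8.2919*q^4 + 6.815*q^3 - 11.0468*q^2 + 1.0715*q + 0.6494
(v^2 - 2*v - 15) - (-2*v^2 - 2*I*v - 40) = 3*v^2 - 2*v + 2*I*v + 25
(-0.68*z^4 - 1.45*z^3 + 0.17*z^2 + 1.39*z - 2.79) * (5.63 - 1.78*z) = 1.2104*z^5 - 1.2474*z^4 - 8.4661*z^3 - 1.5171*z^2 + 12.7919*z - 15.7077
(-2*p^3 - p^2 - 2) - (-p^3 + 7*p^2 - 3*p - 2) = -p^3 - 8*p^2 + 3*p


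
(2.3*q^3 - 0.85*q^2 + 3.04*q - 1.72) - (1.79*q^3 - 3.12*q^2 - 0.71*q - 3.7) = 0.51*q^3 + 2.27*q^2 + 3.75*q + 1.98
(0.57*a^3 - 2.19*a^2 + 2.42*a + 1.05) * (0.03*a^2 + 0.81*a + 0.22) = 0.0171*a^5 + 0.396*a^4 - 1.5759*a^3 + 1.5099*a^2 + 1.3829*a + 0.231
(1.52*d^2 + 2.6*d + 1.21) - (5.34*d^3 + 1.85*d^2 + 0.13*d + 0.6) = -5.34*d^3 - 0.33*d^2 + 2.47*d + 0.61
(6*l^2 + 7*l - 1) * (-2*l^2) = -12*l^4 - 14*l^3 + 2*l^2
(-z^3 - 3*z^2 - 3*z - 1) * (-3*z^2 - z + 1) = 3*z^5 + 10*z^4 + 11*z^3 + 3*z^2 - 2*z - 1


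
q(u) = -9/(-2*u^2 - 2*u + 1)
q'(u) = -9*(4*u + 2)/(-2*u^2 - 2*u + 1)^2 = 18*(-2*u - 1)/(2*u^2 + 2*u - 1)^2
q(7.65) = 0.07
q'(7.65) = -0.02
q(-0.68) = -6.27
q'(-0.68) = 3.15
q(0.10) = -11.54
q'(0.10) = -35.50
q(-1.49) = 19.56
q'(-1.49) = 168.28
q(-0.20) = -6.82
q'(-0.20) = -6.20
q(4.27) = 0.20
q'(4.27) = -0.09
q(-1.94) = 3.40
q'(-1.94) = 7.40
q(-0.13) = -7.34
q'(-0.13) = -8.86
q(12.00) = 0.03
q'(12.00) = 0.00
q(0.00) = -9.00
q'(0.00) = -18.00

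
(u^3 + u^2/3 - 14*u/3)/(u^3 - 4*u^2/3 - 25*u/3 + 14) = u*(3*u + 7)/(3*u^2 + 2*u - 21)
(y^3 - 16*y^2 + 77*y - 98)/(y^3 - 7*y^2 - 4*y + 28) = (y - 7)/(y + 2)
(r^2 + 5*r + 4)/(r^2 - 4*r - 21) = (r^2 + 5*r + 4)/(r^2 - 4*r - 21)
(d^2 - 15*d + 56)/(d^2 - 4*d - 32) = (d - 7)/(d + 4)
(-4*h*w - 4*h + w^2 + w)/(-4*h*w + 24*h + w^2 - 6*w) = (w + 1)/(w - 6)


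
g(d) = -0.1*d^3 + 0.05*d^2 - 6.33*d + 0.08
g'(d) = -0.3*d^2 + 0.1*d - 6.33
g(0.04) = -0.17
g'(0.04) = -6.33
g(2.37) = -15.97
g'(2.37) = -7.78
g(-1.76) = 11.92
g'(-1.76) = -7.44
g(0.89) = -5.58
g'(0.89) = -6.48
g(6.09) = -59.20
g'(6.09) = -16.85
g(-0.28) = 1.86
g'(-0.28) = -6.38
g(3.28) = -23.67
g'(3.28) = -9.23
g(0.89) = -5.58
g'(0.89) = -6.48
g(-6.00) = 61.46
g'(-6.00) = -17.73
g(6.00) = -57.70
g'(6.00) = -16.53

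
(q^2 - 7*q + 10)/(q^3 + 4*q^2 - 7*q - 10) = (q - 5)/(q^2 + 6*q + 5)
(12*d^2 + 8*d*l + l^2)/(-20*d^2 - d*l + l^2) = (-12*d^2 - 8*d*l - l^2)/(20*d^2 + d*l - l^2)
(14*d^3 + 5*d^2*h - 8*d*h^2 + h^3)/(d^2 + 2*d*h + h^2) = (14*d^2 - 9*d*h + h^2)/(d + h)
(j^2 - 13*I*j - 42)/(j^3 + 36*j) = (j - 7*I)/(j*(j + 6*I))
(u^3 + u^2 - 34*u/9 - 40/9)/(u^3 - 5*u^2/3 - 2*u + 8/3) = (u + 5/3)/(u - 1)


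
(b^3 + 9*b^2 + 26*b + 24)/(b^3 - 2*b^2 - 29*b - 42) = (b + 4)/(b - 7)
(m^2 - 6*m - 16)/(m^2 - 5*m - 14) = (m - 8)/(m - 7)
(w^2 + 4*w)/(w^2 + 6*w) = (w + 4)/(w + 6)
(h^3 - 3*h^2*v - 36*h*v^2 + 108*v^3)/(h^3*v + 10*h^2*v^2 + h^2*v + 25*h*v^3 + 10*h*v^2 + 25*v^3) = (h^3 - 3*h^2*v - 36*h*v^2 + 108*v^3)/(v*(h^3 + 10*h^2*v + h^2 + 25*h*v^2 + 10*h*v + 25*v^2))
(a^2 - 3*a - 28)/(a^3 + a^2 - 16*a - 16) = (a - 7)/(a^2 - 3*a - 4)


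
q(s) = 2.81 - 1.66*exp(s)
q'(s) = -1.66*exp(s)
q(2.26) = -13.10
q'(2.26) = -15.91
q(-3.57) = 2.76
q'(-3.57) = -0.05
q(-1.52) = 2.45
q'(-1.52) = -0.36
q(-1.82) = 2.54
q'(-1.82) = -0.27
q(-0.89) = 2.13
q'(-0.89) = -0.68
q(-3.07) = 2.73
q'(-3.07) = -0.08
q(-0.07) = 1.26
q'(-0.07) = -1.55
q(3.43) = -48.45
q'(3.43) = -51.26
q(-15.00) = 2.81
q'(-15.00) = 0.00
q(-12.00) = 2.81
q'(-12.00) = 0.00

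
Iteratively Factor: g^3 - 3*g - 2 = (g - 2)*(g^2 + 2*g + 1) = (g - 2)*(g + 1)*(g + 1)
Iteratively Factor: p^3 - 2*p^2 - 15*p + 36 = (p - 3)*(p^2 + p - 12) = (p - 3)*(p + 4)*(p - 3)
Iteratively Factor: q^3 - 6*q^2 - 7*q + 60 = (q - 4)*(q^2 - 2*q - 15) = (q - 4)*(q + 3)*(q - 5)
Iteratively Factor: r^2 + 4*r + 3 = (r + 1)*(r + 3)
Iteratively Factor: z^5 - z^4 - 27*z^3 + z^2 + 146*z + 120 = (z + 2)*(z^4 - 3*z^3 - 21*z^2 + 43*z + 60) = (z - 3)*(z + 2)*(z^3 - 21*z - 20) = (z - 3)*(z + 2)*(z + 4)*(z^2 - 4*z - 5) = (z - 5)*(z - 3)*(z + 2)*(z + 4)*(z + 1)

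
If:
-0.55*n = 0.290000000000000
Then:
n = -0.53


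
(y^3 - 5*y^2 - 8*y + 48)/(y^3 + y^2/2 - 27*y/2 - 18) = 2*(y - 4)/(2*y + 3)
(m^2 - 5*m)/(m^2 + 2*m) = (m - 5)/(m + 2)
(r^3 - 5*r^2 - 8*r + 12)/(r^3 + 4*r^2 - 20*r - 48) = (r^2 - 7*r + 6)/(r^2 + 2*r - 24)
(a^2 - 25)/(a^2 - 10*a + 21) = (a^2 - 25)/(a^2 - 10*a + 21)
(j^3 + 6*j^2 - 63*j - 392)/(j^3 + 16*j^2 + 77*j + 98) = (j - 8)/(j + 2)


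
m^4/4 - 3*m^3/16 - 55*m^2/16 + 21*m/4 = m*(m/4 + 1)*(m - 3)*(m - 7/4)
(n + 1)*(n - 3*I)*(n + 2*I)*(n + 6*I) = n^4 + n^3 + 5*I*n^3 + 12*n^2 + 5*I*n^2 + 12*n + 36*I*n + 36*I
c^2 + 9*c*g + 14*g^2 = (c + 2*g)*(c + 7*g)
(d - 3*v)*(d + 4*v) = d^2 + d*v - 12*v^2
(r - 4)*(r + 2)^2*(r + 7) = r^4 + 7*r^3 - 12*r^2 - 100*r - 112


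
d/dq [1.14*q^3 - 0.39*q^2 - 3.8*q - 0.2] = 3.42*q^2 - 0.78*q - 3.8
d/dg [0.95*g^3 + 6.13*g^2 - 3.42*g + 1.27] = 2.85*g^2 + 12.26*g - 3.42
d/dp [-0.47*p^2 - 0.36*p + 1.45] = -0.94*p - 0.36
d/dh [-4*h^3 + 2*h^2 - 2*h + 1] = -12*h^2 + 4*h - 2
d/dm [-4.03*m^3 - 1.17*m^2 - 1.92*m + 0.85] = -12.09*m^2 - 2.34*m - 1.92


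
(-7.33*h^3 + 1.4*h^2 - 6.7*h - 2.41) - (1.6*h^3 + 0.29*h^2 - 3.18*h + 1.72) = -8.93*h^3 + 1.11*h^2 - 3.52*h - 4.13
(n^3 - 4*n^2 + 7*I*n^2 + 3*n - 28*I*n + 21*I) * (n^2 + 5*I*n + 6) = n^5 - 4*n^4 + 12*I*n^4 - 26*n^3 - 48*I*n^3 + 116*n^2 + 78*I*n^2 - 87*n - 168*I*n + 126*I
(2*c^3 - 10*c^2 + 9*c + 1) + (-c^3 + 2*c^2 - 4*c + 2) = c^3 - 8*c^2 + 5*c + 3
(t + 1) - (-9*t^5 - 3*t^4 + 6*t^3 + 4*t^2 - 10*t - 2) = 9*t^5 + 3*t^4 - 6*t^3 - 4*t^2 + 11*t + 3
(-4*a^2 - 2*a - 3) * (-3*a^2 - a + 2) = 12*a^4 + 10*a^3 + 3*a^2 - a - 6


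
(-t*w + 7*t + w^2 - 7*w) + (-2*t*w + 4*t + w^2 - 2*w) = -3*t*w + 11*t + 2*w^2 - 9*w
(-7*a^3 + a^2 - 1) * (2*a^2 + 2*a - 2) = -14*a^5 - 12*a^4 + 16*a^3 - 4*a^2 - 2*a + 2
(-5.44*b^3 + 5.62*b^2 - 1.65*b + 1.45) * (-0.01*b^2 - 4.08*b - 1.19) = 0.0544*b^5 + 22.139*b^4 - 16.4395*b^3 + 0.0296999999999991*b^2 - 3.9525*b - 1.7255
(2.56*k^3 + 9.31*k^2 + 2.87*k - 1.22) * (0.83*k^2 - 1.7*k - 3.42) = 2.1248*k^5 + 3.3753*k^4 - 22.2001*k^3 - 37.7318*k^2 - 7.7414*k + 4.1724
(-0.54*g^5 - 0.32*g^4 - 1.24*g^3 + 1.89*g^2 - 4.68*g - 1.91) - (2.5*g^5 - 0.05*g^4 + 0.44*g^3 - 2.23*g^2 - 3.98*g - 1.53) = -3.04*g^5 - 0.27*g^4 - 1.68*g^3 + 4.12*g^2 - 0.7*g - 0.38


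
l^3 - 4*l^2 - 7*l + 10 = (l - 5)*(l - 1)*(l + 2)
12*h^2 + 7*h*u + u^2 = (3*h + u)*(4*h + u)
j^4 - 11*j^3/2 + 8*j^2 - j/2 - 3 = (j - 3)*(j - 2)*(j - 1)*(j + 1/2)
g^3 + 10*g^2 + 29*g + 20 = (g + 1)*(g + 4)*(g + 5)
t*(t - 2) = t^2 - 2*t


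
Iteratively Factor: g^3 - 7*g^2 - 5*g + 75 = (g - 5)*(g^2 - 2*g - 15) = (g - 5)^2*(g + 3)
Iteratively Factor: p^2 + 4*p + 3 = (p + 1)*(p + 3)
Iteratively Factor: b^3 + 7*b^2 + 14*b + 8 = (b + 2)*(b^2 + 5*b + 4) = (b + 2)*(b + 4)*(b + 1)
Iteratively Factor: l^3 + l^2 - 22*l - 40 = (l + 2)*(l^2 - l - 20) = (l - 5)*(l + 2)*(l + 4)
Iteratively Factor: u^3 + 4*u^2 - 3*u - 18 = (u + 3)*(u^2 + u - 6) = (u + 3)^2*(u - 2)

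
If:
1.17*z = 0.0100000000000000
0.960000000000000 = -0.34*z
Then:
No Solution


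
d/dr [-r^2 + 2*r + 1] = 2 - 2*r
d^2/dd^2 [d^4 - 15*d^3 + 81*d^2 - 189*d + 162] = 12*d^2 - 90*d + 162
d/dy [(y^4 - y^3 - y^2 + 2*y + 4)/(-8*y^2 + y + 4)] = (-16*y^5 + 11*y^4 + 14*y^3 + 3*y^2 + 56*y + 4)/(64*y^4 - 16*y^3 - 63*y^2 + 8*y + 16)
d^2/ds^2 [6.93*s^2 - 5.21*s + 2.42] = 13.8600000000000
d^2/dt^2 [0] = 0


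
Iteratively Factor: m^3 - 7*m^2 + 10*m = (m - 5)*(m^2 - 2*m) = (m - 5)*(m - 2)*(m)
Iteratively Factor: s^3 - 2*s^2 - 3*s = (s)*(s^2 - 2*s - 3) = s*(s - 3)*(s + 1)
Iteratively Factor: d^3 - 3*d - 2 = (d + 1)*(d^2 - d - 2) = (d + 1)^2*(d - 2)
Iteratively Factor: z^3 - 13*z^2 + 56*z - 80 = (z - 4)*(z^2 - 9*z + 20) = (z - 5)*(z - 4)*(z - 4)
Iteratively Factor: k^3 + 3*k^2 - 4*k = (k + 4)*(k^2 - k) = (k - 1)*(k + 4)*(k)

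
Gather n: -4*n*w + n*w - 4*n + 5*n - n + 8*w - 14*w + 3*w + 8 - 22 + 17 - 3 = -3*n*w - 3*w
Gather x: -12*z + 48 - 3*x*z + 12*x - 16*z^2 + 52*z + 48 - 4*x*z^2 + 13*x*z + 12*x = x*(-4*z^2 + 10*z + 24) - 16*z^2 + 40*z + 96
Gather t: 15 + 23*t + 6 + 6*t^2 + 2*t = 6*t^2 + 25*t + 21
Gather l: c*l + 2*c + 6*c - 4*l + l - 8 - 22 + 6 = 8*c + l*(c - 3) - 24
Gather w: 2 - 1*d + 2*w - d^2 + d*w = -d^2 - d + w*(d + 2) + 2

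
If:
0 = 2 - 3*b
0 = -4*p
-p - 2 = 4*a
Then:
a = -1/2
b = 2/3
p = 0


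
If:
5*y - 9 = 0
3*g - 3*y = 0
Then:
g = 9/5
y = 9/5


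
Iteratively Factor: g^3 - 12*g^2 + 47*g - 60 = (g - 3)*(g^2 - 9*g + 20) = (g - 5)*(g - 3)*(g - 4)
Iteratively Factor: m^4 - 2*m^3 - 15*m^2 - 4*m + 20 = (m + 2)*(m^3 - 4*m^2 - 7*m + 10) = (m + 2)^2*(m^2 - 6*m + 5) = (m - 5)*(m + 2)^2*(m - 1)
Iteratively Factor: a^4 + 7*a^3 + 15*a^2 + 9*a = (a + 3)*(a^3 + 4*a^2 + 3*a) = (a + 3)^2*(a^2 + a) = (a + 1)*(a + 3)^2*(a)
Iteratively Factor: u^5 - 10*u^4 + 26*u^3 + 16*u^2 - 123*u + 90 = (u - 5)*(u^4 - 5*u^3 + u^2 + 21*u - 18) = (u - 5)*(u - 3)*(u^3 - 2*u^2 - 5*u + 6) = (u - 5)*(u - 3)*(u - 1)*(u^2 - u - 6) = (u - 5)*(u - 3)^2*(u - 1)*(u + 2)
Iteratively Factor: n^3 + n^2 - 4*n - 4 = (n + 2)*(n^2 - n - 2) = (n + 1)*(n + 2)*(n - 2)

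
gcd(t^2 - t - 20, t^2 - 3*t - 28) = t + 4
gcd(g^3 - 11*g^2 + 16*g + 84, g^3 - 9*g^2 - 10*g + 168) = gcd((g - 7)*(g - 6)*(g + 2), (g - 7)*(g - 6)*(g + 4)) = g^2 - 13*g + 42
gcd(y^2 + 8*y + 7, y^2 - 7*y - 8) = y + 1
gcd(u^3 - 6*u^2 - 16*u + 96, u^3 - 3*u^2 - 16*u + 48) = u^2 - 16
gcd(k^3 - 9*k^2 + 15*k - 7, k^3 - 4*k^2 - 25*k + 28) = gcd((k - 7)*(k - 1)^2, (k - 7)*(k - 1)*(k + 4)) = k^2 - 8*k + 7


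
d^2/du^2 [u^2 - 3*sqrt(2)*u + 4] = 2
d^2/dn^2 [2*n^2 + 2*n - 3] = 4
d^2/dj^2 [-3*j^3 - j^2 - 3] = -18*j - 2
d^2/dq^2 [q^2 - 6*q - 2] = 2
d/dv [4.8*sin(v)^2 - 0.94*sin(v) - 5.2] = (9.6*sin(v) - 0.94)*cos(v)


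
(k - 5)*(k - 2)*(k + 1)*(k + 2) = k^4 - 4*k^3 - 9*k^2 + 16*k + 20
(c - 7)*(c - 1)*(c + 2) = c^3 - 6*c^2 - 9*c + 14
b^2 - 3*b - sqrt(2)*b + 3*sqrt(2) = (b - 3)*(b - sqrt(2))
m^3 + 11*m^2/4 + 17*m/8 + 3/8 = (m + 1/4)*(m + 1)*(m + 3/2)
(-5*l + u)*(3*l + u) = -15*l^2 - 2*l*u + u^2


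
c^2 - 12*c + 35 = (c - 7)*(c - 5)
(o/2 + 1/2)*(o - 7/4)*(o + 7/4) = o^3/2 + o^2/2 - 49*o/32 - 49/32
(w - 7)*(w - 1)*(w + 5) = w^3 - 3*w^2 - 33*w + 35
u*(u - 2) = u^2 - 2*u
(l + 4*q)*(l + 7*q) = l^2 + 11*l*q + 28*q^2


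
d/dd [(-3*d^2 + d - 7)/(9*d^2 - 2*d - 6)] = (-3*d^2 + 162*d - 20)/(81*d^4 - 36*d^3 - 104*d^2 + 24*d + 36)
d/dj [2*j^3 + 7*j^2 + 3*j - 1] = 6*j^2 + 14*j + 3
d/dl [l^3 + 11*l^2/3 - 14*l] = 3*l^2 + 22*l/3 - 14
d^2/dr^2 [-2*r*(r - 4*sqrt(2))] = -4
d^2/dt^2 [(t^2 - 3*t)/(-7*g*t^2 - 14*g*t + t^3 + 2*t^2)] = 2*(-t*(7*g*t + 14*g - t^2 - 2*t)^2 - (t - 3)*(14*g*t + 14*g - 3*t^2 - 4*t)^2 + (-t*(t - 3)*(-7*g + 3*t + 2) + (2*t - 3)*(14*g*t + 14*g - 3*t^2 - 4*t))*(7*g*t + 14*g - t^2 - 2*t))/(t^2*(7*g*t + 14*g - t^2 - 2*t)^3)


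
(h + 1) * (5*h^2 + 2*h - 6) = 5*h^3 + 7*h^2 - 4*h - 6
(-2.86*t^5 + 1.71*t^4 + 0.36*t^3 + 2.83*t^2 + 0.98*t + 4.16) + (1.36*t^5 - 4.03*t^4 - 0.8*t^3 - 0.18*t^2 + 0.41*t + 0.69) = -1.5*t^5 - 2.32*t^4 - 0.44*t^3 + 2.65*t^2 + 1.39*t + 4.85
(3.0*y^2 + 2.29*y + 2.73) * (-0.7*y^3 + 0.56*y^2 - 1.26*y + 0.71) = -2.1*y^5 + 0.0770000000000002*y^4 - 4.4086*y^3 + 0.7734*y^2 - 1.8139*y + 1.9383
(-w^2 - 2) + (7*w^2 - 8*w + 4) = 6*w^2 - 8*w + 2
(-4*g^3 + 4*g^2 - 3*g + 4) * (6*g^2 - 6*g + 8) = -24*g^5 + 48*g^4 - 74*g^3 + 74*g^2 - 48*g + 32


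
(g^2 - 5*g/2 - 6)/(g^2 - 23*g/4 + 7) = 2*(2*g + 3)/(4*g - 7)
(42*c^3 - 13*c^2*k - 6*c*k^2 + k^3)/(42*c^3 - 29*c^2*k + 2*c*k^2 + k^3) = (21*c^2 + 4*c*k - k^2)/(21*c^2 - 4*c*k - k^2)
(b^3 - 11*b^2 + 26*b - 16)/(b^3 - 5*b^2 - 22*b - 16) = (b^2 - 3*b + 2)/(b^2 + 3*b + 2)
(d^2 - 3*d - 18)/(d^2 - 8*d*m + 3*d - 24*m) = (d - 6)/(d - 8*m)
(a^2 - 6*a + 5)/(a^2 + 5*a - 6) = (a - 5)/(a + 6)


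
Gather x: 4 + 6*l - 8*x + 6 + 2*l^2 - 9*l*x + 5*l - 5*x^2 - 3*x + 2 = 2*l^2 + 11*l - 5*x^2 + x*(-9*l - 11) + 12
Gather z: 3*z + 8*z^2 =8*z^2 + 3*z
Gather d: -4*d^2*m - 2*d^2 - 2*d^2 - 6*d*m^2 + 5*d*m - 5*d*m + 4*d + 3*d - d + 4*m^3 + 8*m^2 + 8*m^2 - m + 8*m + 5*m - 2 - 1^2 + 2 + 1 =d^2*(-4*m - 4) + d*(6 - 6*m^2) + 4*m^3 + 16*m^2 + 12*m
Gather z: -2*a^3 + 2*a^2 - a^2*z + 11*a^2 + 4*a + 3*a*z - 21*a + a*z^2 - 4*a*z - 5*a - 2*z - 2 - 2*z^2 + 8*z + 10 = -2*a^3 + 13*a^2 - 22*a + z^2*(a - 2) + z*(-a^2 - a + 6) + 8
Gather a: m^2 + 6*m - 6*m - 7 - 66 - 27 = m^2 - 100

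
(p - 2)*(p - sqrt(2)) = p^2 - 2*p - sqrt(2)*p + 2*sqrt(2)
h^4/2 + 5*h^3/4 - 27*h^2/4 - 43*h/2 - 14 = (h/2 + 1)*(h - 4)*(h + 1)*(h + 7/2)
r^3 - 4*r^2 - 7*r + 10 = (r - 5)*(r - 1)*(r + 2)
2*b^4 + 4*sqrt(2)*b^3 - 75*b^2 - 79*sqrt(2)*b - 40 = (b - 4*sqrt(2))*(b + 5*sqrt(2))*(sqrt(2)*b + 1)^2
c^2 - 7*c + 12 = (c - 4)*(c - 3)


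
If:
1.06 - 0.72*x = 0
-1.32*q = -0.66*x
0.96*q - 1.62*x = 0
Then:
No Solution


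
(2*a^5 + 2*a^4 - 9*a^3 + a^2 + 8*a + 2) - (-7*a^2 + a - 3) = 2*a^5 + 2*a^4 - 9*a^3 + 8*a^2 + 7*a + 5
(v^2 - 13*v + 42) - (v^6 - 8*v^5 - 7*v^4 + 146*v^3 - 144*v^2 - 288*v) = -v^6 + 8*v^5 + 7*v^4 - 146*v^3 + 145*v^2 + 275*v + 42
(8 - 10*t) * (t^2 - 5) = -10*t^3 + 8*t^2 + 50*t - 40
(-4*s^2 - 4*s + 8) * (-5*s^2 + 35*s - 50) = 20*s^4 - 120*s^3 + 20*s^2 + 480*s - 400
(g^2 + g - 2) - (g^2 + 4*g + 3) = -3*g - 5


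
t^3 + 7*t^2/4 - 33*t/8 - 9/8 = (t - 3/2)*(t + 1/4)*(t + 3)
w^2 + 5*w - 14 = (w - 2)*(w + 7)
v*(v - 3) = v^2 - 3*v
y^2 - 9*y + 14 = (y - 7)*(y - 2)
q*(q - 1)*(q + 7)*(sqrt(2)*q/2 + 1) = sqrt(2)*q^4/2 + q^3 + 3*sqrt(2)*q^3 - 7*sqrt(2)*q^2/2 + 6*q^2 - 7*q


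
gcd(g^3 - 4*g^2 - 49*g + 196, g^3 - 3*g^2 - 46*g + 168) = g^2 + 3*g - 28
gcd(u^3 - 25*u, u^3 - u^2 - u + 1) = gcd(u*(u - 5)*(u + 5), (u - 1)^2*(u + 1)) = 1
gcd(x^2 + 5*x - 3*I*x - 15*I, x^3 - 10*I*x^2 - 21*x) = x - 3*I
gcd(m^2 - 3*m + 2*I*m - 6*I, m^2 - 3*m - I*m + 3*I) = m - 3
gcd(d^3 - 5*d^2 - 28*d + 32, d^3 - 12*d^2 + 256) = d^2 - 4*d - 32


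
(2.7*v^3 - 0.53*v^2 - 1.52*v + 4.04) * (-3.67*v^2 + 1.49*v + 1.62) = -9.909*v^5 + 5.9681*v^4 + 9.1627*v^3 - 17.9502*v^2 + 3.5572*v + 6.5448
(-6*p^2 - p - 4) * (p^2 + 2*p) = -6*p^4 - 13*p^3 - 6*p^2 - 8*p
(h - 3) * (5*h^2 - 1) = 5*h^3 - 15*h^2 - h + 3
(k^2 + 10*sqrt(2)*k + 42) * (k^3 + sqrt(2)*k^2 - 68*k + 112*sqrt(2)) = k^5 + 11*sqrt(2)*k^4 - 6*k^3 - 526*sqrt(2)*k^2 - 616*k + 4704*sqrt(2)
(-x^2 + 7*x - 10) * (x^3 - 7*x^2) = -x^5 + 14*x^4 - 59*x^3 + 70*x^2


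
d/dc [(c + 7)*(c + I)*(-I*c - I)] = -3*I*c^2 + c*(2 - 16*I) + 8 - 7*I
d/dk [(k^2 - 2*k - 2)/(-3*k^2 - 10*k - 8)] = 4*(-4*k^2 - 7*k - 1)/(9*k^4 + 60*k^3 + 148*k^2 + 160*k + 64)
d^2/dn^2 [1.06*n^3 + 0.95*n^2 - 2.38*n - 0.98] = 6.36*n + 1.9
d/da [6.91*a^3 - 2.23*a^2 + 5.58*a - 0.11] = 20.73*a^2 - 4.46*a + 5.58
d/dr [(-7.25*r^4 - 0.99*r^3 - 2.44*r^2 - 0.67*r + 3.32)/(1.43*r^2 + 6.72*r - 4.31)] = (-20.735*r^5 - 147.5757*r^4 + 111.6844*r^3 - 2.638*r^2 + 11.5376*r - 19.4227)/(2.0449*r^4 + 19.2192*r^3 + 32.8318*r^2 - 57.9264*r + 18.5761)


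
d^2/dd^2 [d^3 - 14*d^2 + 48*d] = 6*d - 28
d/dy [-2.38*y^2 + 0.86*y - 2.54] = 0.86 - 4.76*y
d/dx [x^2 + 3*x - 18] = 2*x + 3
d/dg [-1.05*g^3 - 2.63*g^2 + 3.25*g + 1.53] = -3.15*g^2 - 5.26*g + 3.25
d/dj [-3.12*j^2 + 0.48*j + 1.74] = 0.48 - 6.24*j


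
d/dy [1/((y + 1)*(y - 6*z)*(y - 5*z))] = (-(y + 1)*(y - 6*z) - (y + 1)*(y - 5*z) - (y - 6*z)*(y - 5*z))/((y + 1)^2*(y - 6*z)^2*(y - 5*z)^2)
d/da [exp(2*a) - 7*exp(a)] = (2*exp(a) - 7)*exp(a)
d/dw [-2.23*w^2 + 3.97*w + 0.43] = 3.97 - 4.46*w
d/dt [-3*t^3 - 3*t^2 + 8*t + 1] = -9*t^2 - 6*t + 8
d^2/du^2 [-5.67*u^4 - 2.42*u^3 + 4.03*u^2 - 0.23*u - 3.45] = -68.04*u^2 - 14.52*u + 8.06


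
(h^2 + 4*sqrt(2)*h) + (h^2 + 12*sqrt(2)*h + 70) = 2*h^2 + 16*sqrt(2)*h + 70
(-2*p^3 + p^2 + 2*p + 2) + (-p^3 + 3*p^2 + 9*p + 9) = -3*p^3 + 4*p^2 + 11*p + 11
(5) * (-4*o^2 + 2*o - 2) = -20*o^2 + 10*o - 10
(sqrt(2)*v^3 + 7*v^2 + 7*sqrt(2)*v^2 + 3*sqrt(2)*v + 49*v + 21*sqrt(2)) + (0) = sqrt(2)*v^3 + 7*v^2 + 7*sqrt(2)*v^2 + 3*sqrt(2)*v + 49*v + 21*sqrt(2)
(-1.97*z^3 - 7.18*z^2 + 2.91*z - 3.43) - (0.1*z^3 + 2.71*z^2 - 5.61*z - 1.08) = -2.07*z^3 - 9.89*z^2 + 8.52*z - 2.35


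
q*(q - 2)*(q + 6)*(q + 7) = q^4 + 11*q^3 + 16*q^2 - 84*q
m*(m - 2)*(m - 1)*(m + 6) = m^4 + 3*m^3 - 16*m^2 + 12*m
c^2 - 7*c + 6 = (c - 6)*(c - 1)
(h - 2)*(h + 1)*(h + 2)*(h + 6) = h^4 + 7*h^3 + 2*h^2 - 28*h - 24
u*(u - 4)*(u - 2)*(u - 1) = u^4 - 7*u^3 + 14*u^2 - 8*u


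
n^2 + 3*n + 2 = (n + 1)*(n + 2)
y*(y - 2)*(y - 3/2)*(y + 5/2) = y^4 - y^3 - 23*y^2/4 + 15*y/2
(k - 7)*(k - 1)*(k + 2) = k^3 - 6*k^2 - 9*k + 14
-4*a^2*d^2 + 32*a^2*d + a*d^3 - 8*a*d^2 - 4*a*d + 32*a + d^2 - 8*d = (-4*a + d)*(d - 8)*(a*d + 1)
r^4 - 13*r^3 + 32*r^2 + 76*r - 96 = (r - 8)*(r - 6)*(r - 1)*(r + 2)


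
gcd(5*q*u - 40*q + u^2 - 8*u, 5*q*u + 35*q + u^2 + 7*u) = 5*q + u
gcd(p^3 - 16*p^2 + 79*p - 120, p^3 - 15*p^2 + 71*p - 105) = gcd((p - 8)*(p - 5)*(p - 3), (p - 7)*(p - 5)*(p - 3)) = p^2 - 8*p + 15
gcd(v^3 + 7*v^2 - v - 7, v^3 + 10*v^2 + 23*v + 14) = v^2 + 8*v + 7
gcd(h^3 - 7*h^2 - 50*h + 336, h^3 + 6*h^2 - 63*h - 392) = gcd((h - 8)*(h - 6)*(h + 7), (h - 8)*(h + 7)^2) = h^2 - h - 56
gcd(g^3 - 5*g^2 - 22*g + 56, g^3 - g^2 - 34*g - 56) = g^2 - 3*g - 28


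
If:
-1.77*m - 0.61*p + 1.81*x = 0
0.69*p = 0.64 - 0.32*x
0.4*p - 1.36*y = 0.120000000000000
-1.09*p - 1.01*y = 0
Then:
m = 1.88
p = 0.06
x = 1.86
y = -0.07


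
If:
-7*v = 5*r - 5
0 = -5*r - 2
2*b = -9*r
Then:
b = 9/5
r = -2/5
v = 1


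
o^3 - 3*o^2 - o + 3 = (o - 3)*(o - 1)*(o + 1)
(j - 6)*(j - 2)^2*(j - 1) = j^4 - 11*j^3 + 38*j^2 - 52*j + 24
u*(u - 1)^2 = u^3 - 2*u^2 + u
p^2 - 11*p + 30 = (p - 6)*(p - 5)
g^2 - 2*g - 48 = (g - 8)*(g + 6)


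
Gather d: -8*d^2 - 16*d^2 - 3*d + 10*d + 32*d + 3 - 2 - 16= -24*d^2 + 39*d - 15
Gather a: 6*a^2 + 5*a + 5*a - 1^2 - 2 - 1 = 6*a^2 + 10*a - 4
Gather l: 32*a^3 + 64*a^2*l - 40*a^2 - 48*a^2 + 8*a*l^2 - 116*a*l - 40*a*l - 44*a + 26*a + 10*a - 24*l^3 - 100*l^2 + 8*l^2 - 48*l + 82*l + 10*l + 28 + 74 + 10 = 32*a^3 - 88*a^2 - 8*a - 24*l^3 + l^2*(8*a - 92) + l*(64*a^2 - 156*a + 44) + 112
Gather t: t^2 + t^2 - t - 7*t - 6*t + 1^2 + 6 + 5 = 2*t^2 - 14*t + 12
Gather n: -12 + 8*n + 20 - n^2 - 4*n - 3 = -n^2 + 4*n + 5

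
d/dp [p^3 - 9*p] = 3*p^2 - 9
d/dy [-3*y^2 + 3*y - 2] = 3 - 6*y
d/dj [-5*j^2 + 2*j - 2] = 2 - 10*j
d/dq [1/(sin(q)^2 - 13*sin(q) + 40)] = (13 - 2*sin(q))*cos(q)/(sin(q)^2 - 13*sin(q) + 40)^2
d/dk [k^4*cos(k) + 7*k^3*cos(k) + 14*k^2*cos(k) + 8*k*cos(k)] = -k^4*sin(k) - 7*k^3*sin(k) + 4*k^3*cos(k) - 14*k^2*sin(k) + 21*k^2*cos(k) - 8*k*sin(k) + 28*k*cos(k) + 8*cos(k)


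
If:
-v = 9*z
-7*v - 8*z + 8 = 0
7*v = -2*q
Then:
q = -252/55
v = 72/55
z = -8/55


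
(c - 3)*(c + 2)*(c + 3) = c^3 + 2*c^2 - 9*c - 18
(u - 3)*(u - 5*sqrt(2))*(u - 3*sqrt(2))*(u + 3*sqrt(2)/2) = u^4 - 13*sqrt(2)*u^3/2 - 3*u^3 + 6*u^2 + 39*sqrt(2)*u^2/2 - 18*u + 45*sqrt(2)*u - 135*sqrt(2)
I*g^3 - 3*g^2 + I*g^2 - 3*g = g*(g + 3*I)*(I*g + I)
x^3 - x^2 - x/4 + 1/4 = (x - 1)*(x - 1/2)*(x + 1/2)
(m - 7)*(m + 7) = m^2 - 49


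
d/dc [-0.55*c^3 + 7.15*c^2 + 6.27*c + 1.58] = -1.65*c^2 + 14.3*c + 6.27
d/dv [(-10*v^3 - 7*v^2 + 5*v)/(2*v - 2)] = (-20*v^3 + 23*v^2 + 14*v - 5)/(2*(v^2 - 2*v + 1))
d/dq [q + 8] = 1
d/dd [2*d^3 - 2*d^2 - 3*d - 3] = 6*d^2 - 4*d - 3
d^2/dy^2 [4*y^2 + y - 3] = 8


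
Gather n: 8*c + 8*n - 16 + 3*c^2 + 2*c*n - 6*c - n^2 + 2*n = 3*c^2 + 2*c - n^2 + n*(2*c + 10) - 16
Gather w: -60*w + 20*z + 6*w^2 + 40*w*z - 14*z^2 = 6*w^2 + w*(40*z - 60) - 14*z^2 + 20*z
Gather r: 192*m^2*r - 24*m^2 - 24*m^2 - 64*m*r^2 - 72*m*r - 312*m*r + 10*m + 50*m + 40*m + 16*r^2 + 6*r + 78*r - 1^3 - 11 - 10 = -48*m^2 + 100*m + r^2*(16 - 64*m) + r*(192*m^2 - 384*m + 84) - 22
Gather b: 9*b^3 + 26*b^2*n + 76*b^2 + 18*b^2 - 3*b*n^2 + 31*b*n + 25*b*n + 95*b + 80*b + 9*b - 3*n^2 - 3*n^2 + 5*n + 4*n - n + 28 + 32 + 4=9*b^3 + b^2*(26*n + 94) + b*(-3*n^2 + 56*n + 184) - 6*n^2 + 8*n + 64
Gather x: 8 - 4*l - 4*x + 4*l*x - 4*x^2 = -4*l - 4*x^2 + x*(4*l - 4) + 8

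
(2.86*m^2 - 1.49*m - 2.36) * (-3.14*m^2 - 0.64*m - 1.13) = -8.9804*m^4 + 2.8482*m^3 + 5.1322*m^2 + 3.1941*m + 2.6668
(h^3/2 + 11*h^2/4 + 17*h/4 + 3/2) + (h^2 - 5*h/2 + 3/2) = h^3/2 + 15*h^2/4 + 7*h/4 + 3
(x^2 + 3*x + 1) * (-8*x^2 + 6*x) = -8*x^4 - 18*x^3 + 10*x^2 + 6*x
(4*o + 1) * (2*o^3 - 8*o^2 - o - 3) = 8*o^4 - 30*o^3 - 12*o^2 - 13*o - 3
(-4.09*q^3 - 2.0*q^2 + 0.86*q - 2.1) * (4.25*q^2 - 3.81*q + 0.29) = -17.3825*q^5 + 7.0829*q^4 + 10.0889*q^3 - 12.7816*q^2 + 8.2504*q - 0.609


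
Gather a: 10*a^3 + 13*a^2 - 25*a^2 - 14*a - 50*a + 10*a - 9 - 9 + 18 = 10*a^3 - 12*a^2 - 54*a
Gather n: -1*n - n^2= -n^2 - n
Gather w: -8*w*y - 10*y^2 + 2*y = -8*w*y - 10*y^2 + 2*y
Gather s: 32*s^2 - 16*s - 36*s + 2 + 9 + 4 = 32*s^2 - 52*s + 15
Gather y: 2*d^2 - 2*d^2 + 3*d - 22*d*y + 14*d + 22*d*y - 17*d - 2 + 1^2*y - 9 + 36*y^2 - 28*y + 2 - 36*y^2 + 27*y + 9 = 0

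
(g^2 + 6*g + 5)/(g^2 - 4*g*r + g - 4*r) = (-g - 5)/(-g + 4*r)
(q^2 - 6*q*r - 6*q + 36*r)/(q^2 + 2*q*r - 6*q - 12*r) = (q - 6*r)/(q + 2*r)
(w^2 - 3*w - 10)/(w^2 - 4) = (w - 5)/(w - 2)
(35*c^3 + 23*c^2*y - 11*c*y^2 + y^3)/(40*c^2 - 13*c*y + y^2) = (-7*c^2 - 6*c*y + y^2)/(-8*c + y)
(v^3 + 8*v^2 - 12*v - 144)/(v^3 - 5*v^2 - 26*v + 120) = (v^2 + 12*v + 36)/(v^2 - v - 30)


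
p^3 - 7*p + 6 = (p - 2)*(p - 1)*(p + 3)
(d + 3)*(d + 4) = d^2 + 7*d + 12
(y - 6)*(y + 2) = y^2 - 4*y - 12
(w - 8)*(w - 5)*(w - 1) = w^3 - 14*w^2 + 53*w - 40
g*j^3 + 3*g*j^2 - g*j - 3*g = (j - 1)*(j + 3)*(g*j + g)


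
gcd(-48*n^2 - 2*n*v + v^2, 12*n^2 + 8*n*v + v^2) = 6*n + v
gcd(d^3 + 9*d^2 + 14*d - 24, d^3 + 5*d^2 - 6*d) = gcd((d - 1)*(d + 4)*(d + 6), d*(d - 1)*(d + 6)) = d^2 + 5*d - 6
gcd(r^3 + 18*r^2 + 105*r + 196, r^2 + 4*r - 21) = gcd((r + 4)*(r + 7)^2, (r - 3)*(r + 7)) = r + 7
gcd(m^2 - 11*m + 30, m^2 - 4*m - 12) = m - 6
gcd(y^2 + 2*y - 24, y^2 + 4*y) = 1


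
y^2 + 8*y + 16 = (y + 4)^2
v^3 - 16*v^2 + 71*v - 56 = (v - 8)*(v - 7)*(v - 1)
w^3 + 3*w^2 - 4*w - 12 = (w - 2)*(w + 2)*(w + 3)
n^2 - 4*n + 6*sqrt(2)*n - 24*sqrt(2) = (n - 4)*(n + 6*sqrt(2))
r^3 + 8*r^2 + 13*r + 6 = (r + 1)^2*(r + 6)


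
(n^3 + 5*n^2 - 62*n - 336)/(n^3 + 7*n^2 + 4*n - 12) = (n^2 - n - 56)/(n^2 + n - 2)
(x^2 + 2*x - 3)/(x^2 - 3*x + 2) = (x + 3)/(x - 2)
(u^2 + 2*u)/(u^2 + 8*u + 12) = u/(u + 6)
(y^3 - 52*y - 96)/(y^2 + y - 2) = (y^2 - 2*y - 48)/(y - 1)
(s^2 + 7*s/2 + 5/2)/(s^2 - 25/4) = 2*(s + 1)/(2*s - 5)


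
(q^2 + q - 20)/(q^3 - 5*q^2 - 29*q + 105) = (q - 4)/(q^2 - 10*q + 21)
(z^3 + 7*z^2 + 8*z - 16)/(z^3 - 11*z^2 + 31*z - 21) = (z^2 + 8*z + 16)/(z^2 - 10*z + 21)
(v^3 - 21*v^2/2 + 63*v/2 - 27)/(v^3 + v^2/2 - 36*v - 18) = (2*v^2 - 9*v + 9)/(2*v^2 + 13*v + 6)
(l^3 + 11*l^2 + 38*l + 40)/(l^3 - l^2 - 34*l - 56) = (l + 5)/(l - 7)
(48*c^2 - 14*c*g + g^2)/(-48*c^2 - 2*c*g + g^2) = (-6*c + g)/(6*c + g)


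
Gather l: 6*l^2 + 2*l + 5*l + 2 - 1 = 6*l^2 + 7*l + 1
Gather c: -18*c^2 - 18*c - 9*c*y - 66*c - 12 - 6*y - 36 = -18*c^2 + c*(-9*y - 84) - 6*y - 48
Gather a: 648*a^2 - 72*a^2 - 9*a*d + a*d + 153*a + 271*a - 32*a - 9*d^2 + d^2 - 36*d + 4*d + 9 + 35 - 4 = 576*a^2 + a*(392 - 8*d) - 8*d^2 - 32*d + 40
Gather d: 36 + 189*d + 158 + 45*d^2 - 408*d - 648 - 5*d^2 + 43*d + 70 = 40*d^2 - 176*d - 384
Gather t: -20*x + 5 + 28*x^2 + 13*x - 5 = 28*x^2 - 7*x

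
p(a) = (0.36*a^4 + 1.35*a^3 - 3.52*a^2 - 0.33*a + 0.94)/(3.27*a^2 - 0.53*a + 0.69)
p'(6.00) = 1.76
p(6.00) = 5.47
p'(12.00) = 3.07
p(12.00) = 19.96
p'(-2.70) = -0.08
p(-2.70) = -1.20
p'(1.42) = 0.57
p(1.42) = -0.20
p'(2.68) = 1.02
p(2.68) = 0.85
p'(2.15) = 0.88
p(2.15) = 0.35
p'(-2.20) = 0.08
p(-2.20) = -1.21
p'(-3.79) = -0.36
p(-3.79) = -0.96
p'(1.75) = 0.74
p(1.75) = 0.02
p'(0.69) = -0.99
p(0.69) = -0.23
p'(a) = (0.53 - 6.54*a)*(0.36*a^4 + 1.35*a^3 - 3.52*a^2 - 0.33*a + 0.94)/(3.27*a^2 - 0.53*a + 0.69)^2 + (1.44*a^3 + 4.05*a^2 - 7.04*a - 0.33)/(3.27*a^2 - 0.53*a + 0.69) = (2.3544*a^5 + 3.8421*a^4 - 0.4374*a^3 + 5.7392*a^2 - 11.0052*a + 0.2705)/(10.6929*a^4 - 3.4662*a^3 + 4.7935*a^2 - 0.7314*a + 0.4761)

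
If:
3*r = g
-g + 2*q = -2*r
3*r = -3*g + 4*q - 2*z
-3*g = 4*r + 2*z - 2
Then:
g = 2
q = 1/3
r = 2/3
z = -10/3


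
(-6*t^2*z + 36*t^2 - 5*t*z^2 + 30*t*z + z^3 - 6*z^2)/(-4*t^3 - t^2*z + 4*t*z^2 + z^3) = (-6*t*z + 36*t + z^2 - 6*z)/(-4*t^2 + 3*t*z + z^2)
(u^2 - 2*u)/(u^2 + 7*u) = (u - 2)/(u + 7)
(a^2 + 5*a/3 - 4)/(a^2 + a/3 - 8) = (3*a - 4)/(3*a - 8)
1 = 1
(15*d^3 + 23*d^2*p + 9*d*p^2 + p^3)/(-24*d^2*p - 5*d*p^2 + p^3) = (5*d^2 + 6*d*p + p^2)/(p*(-8*d + p))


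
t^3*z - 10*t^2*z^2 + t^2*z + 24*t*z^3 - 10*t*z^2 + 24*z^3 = (t - 6*z)*(t - 4*z)*(t*z + z)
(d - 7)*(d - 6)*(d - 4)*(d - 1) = d^4 - 18*d^3 + 111*d^2 - 262*d + 168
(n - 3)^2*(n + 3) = n^3 - 3*n^2 - 9*n + 27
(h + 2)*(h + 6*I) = h^2 + 2*h + 6*I*h + 12*I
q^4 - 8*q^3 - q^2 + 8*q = q*(q - 8)*(q - 1)*(q + 1)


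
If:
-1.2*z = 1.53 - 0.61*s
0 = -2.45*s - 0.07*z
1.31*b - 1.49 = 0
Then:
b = 1.14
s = 0.04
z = -1.26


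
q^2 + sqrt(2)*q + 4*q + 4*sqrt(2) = (q + 4)*(q + sqrt(2))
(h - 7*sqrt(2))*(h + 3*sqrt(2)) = h^2 - 4*sqrt(2)*h - 42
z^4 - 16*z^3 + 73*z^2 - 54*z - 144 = (z - 8)*(z - 6)*(z - 3)*(z + 1)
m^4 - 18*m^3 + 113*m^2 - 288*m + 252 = (m - 7)*(m - 6)*(m - 3)*(m - 2)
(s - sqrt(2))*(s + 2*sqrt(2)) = s^2 + sqrt(2)*s - 4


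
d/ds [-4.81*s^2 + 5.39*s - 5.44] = 5.39 - 9.62*s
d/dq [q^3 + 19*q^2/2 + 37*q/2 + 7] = 3*q^2 + 19*q + 37/2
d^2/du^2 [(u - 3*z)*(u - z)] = 2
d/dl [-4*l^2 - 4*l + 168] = -8*l - 4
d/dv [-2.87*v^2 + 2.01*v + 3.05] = 2.01 - 5.74*v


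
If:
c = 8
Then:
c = 8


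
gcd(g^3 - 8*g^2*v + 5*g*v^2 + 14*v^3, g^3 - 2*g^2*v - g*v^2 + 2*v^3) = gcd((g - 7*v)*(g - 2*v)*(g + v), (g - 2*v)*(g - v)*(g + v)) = -g^2 + g*v + 2*v^2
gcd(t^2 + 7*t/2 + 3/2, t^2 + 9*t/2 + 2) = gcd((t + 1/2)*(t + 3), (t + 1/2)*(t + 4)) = t + 1/2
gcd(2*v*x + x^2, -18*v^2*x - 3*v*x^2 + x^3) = x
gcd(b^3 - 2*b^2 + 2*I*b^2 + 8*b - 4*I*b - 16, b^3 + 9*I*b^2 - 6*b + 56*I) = b^2 + 2*I*b + 8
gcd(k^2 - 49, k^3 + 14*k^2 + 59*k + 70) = k + 7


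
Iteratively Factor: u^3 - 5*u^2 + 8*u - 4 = (u - 1)*(u^2 - 4*u + 4) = (u - 2)*(u - 1)*(u - 2)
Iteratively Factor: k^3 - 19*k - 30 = (k - 5)*(k^2 + 5*k + 6) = (k - 5)*(k + 3)*(k + 2)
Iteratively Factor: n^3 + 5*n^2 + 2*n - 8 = (n + 4)*(n^2 + n - 2) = (n - 1)*(n + 4)*(n + 2)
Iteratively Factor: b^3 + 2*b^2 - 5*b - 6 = (b + 1)*(b^2 + b - 6) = (b + 1)*(b + 3)*(b - 2)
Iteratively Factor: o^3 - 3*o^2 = (o)*(o^2 - 3*o) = o*(o - 3)*(o)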